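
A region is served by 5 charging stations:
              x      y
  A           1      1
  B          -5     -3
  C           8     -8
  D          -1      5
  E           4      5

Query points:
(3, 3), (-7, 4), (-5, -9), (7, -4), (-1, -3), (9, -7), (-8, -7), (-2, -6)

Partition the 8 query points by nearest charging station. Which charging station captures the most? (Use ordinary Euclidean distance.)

(3, 3) — d² to each: A:8, B:100, C:146, D:20, E:5 → nearest is E
(-7, 4) — d² to each: A:73, B:53, C:369, D:37, E:122 → nearest is D
(-5, -9) — d² to each: A:136, B:36, C:170, D:212, E:277 → nearest is B
(7, -4) — d² to each: A:61, B:145, C:17, D:145, E:90 → nearest is C
(-1, -3) — d² to each: A:20, B:16, C:106, D:64, E:89 → nearest is B
(9, -7) — d² to each: A:128, B:212, C:2, D:244, E:169 → nearest is C
(-8, -7) — d² to each: A:145, B:25, C:257, D:193, E:288 → nearest is B
(-2, -6) — d² to each: A:58, B:18, C:104, D:122, E:157 → nearest is B
Tally — B:4, C:2, D:1, E:1. B captures the most (4).

B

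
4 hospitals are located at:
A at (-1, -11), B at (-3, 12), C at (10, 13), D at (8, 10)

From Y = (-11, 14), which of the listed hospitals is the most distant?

A

Squared Euclidean distances:
|YA|² = (-11−(-1))² + (14−(-11))² = 100 + 625 = 725
|YB|² = (-11−(-3))² + (14−12)² = 64 + 4 = 68
|YC|² = (-11−10)² + (14−13)² = 441 + 1 = 442
|YD|² = (-11−8)² + (14−10)² = 361 + 16 = 377
The largest is to A.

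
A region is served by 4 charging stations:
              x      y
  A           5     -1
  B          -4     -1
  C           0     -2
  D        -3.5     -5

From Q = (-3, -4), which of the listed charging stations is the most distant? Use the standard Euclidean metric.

A

Compare squared distances (the ordering matches that of the actual distances):
|QA|² = (-3−5)² + (-4−(-1))² = 64 + 9 = 73
|QB|² = (-3−(-4))² + (-4−(-1))² = 1 + 9 = 10
|QC|² = (-3−0)² + (-4−(-2))² = 9 + 4 = 13
|QD|² = (-3−(-3.5))² + (-4−(-5))² = 0.25 + 1 = 1.25
The largest is to A.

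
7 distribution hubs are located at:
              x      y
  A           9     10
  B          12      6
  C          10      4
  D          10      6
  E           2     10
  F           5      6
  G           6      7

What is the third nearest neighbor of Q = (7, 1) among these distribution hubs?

D

Compare squared distances (the ordering matches that of the actual distances):
|QA|² = (7−9)² + (1−10)² = 4 + 81 = 85
|QB|² = (7−12)² + (1−6)² = 25 + 25 = 50
|QC|² = (7−10)² + (1−4)² = 9 + 9 = 18
|QD|² = (7−10)² + (1−6)² = 9 + 25 = 34
|QE|² = (7−2)² + (1−10)² = 25 + 81 = 106
|QF|² = (7−5)² + (1−6)² = 4 + 25 = 29
|QG|² = (7−6)² + (1−7)² = 1 + 36 = 37
Sorted ascending: C, F, D, G, … — the third-nearest is D.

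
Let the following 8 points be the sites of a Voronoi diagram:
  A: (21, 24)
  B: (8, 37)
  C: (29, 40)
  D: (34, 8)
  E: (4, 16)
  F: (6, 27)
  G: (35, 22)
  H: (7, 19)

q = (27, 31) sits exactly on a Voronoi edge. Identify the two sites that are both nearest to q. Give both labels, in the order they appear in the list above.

Squared distances from q to each site:
|qA|² = (27−21)² + (31−24)² = 36 + 49 = 85
|qB|² = (27−8)² + (31−37)² = 361 + 36 = 397
|qC|² = (27−29)² + (31−40)² = 4 + 81 = 85
|qD|² = (27−34)² + (31−8)² = 49 + 529 = 578
|qE|² = (27−4)² + (31−16)² = 529 + 225 = 754
|qF|² = (27−6)² + (31−27)² = 441 + 16 = 457
|qG|² = (27−35)² + (31−22)² = 64 + 81 = 145
|qH|² = (27−7)² + (31−19)² = 400 + 144 = 544
q is equidistant from A and C (both at squared distance 85), and every other site is strictly farther — so q lies on the A–C Voronoi edge.

A and C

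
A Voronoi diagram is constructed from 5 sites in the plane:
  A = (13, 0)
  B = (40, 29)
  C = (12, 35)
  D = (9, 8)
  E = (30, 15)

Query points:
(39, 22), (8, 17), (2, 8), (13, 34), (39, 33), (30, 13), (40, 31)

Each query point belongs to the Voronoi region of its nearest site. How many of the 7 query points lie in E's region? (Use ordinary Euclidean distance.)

1

(39, 22) — d² to each: A:1160, B:50, C:898, D:1096, E:130 → nearest is B
(8, 17) — d² to each: A:314, B:1168, C:340, D:82, E:488 → nearest is D
(2, 8) — d² to each: A:185, B:1885, C:829, D:49, E:833 → nearest is D
(13, 34) — d² to each: A:1156, B:754, C:2, D:692, E:650 → nearest is C
(39, 33) — d² to each: A:1765, B:17, C:733, D:1525, E:405 → nearest is B
(30, 13) — d² to each: A:458, B:356, C:808, D:466, E:4 → nearest is E
(40, 31) — d² to each: A:1690, B:4, C:800, D:1490, E:356 → nearest is B
1 of the 7 points has E as nearest.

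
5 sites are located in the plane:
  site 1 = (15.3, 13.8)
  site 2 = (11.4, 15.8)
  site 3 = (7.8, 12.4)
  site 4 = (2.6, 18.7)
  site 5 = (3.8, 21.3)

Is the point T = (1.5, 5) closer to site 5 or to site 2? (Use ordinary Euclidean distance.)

Compare squared distances:
d²(T, site 5) = (1.5−3.8)² + (5−21.3)² = 5.29 + 265.69 = 270.98
d²(T, site 2) = (1.5−11.4)² + (5−15.8)² = 98.01 + 116.64 = 214.65
270.98 > 214.65, so site 2 is closer.

site 2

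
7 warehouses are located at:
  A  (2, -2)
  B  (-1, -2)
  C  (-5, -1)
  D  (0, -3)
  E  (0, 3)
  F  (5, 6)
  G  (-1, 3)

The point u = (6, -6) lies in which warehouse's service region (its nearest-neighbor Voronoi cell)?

Since √ is increasing, it suffices to compare squared distances:
|uA|² = (6−2)² + (-6−(-2))² = 16 + 16 = 32
|uB|² = (6−(-1))² + (-6−(-2))² = 49 + 16 = 65
|uC|² = (6−(-5))² + (-6−(-1))² = 121 + 25 = 146
|uD|² = (6−0)² + (-6−(-3))² = 36 + 9 = 45
|uE|² = (6−0)² + (-6−3)² = 36 + 81 = 117
|uF|² = (6−5)² + (-6−6)² = 1 + 144 = 145
|uG|² = (6−(-1))² + (-6−3)² = 49 + 81 = 130
The smallest is to A, so u lies in the Voronoi region of A.

A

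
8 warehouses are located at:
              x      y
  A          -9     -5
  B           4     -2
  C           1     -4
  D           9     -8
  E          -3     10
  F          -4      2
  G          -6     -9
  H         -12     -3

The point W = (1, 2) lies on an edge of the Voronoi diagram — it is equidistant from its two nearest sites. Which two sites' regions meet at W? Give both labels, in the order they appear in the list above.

B and F

Squared distances from W to each site:
|WA|² = (1−(-9))² + (2−(-5))² = 100 + 49 = 149
|WB|² = (1−4)² + (2−(-2))² = 9 + 16 = 25
|WC|² = (1−1)² + (2−(-4))² = 0 + 36 = 36
|WD|² = (1−9)² + (2−(-8))² = 64 + 100 = 164
|WE|² = (1−(-3))² + (2−10)² = 16 + 64 = 80
|WF|² = (1−(-4))² + (2−2)² = 25 + 0 = 25
|WG|² = (1−(-6))² + (2−(-9))² = 49 + 121 = 170
|WH|² = (1−(-12))² + (2−(-3))² = 169 + 25 = 194
W is equidistant from B and F (both at squared distance 25), and every other site is strictly farther — so W lies on the B–F Voronoi edge.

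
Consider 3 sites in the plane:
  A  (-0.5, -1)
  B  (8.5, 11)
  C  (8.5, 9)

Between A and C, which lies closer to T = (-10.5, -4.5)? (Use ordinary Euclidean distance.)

A

Compare squared distances:
|TA|² = (-10.5−(-0.5))² + (-4.5−(-1))² = 100 + 12.25 = 112.25
|TC|² = (-10.5−8.5)² + (-4.5−9)² = 361 + 182.25 = 543.25
112.25 < 543.25, so A is closer.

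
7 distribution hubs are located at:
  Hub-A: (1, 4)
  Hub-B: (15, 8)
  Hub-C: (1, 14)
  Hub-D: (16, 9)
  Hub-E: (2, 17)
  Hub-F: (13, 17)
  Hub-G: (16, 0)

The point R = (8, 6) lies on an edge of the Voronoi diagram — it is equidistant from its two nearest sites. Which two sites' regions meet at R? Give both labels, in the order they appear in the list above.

Squared distances from R to each site:
d²(R, Hub-A) = (8−1)² + (6−4)² = 49 + 4 = 53
d²(R, Hub-B) = (8−15)² + (6−8)² = 49 + 4 = 53
d²(R, Hub-C) = (8−1)² + (6−14)² = 49 + 64 = 113
d²(R, Hub-D) = (8−16)² + (6−9)² = 64 + 9 = 73
d²(R, Hub-E) = (8−2)² + (6−17)² = 36 + 121 = 157
d²(R, Hub-F) = (8−13)² + (6−17)² = 25 + 121 = 146
d²(R, Hub-G) = (8−16)² + (6−0)² = 64 + 36 = 100
R is equidistant from Hub-A and Hub-B (both at squared distance 53), and every other site is strictly farther — so R lies on the Hub-A–Hub-B Voronoi edge.

Hub-A and Hub-B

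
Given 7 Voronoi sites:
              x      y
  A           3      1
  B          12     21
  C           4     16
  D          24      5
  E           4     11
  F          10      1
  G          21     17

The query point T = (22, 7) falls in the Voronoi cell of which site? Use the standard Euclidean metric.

D

Compare squared distances (the ordering matches that of the actual distances):
|TA|² = (22−3)² + (7−1)² = 361 + 36 = 397
|TB|² = (22−12)² + (7−21)² = 100 + 196 = 296
|TC|² = (22−4)² + (7−16)² = 324 + 81 = 405
|TD|² = (22−24)² + (7−5)² = 4 + 4 = 8
|TE|² = (22−4)² + (7−11)² = 324 + 16 = 340
|TF|² = (22−10)² + (7−1)² = 144 + 36 = 180
|TG|² = (22−21)² + (7−17)² = 1 + 100 = 101
The smallest is to D, so T lies in the Voronoi region of D.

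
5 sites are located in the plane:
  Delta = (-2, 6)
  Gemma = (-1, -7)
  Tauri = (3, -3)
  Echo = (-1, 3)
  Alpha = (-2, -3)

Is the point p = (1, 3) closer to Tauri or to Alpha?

Compare squared distances:
d²(p, Tauri) = (1−3)² + (3−(-3))² = 4 + 36 = 40
d²(p, Alpha) = (1−(-2))² + (3−(-3))² = 9 + 36 = 45
40 < 45, so Tauri is closer.

Tauri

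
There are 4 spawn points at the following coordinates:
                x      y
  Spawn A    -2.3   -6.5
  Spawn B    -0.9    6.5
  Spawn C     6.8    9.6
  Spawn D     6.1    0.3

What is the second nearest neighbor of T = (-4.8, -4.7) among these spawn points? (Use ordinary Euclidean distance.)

Spawn B

Squared Euclidean distances:
d²(T, Spawn A) = 6.25 + 3.24 = 9.49
d²(T, Spawn B) = 15.21 + 125.44 = 140.65
d²(T, Spawn C) = 134.56 + 204.49 = 339.05
d²(T, Spawn D) = 118.81 + 25 = 143.81
Sorted ascending: Spawn A, Spawn B, Spawn D, … — the second-nearest is Spawn B.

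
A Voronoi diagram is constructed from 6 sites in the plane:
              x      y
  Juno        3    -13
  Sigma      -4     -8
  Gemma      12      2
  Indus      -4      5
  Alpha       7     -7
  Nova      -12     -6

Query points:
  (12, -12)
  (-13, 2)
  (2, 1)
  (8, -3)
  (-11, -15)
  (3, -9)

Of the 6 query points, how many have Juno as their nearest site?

(12, -12) — d² to each: Juno:82, Sigma:272, Gemma:196, Indus:545, Alpha:50, Nova:612 → nearest is Alpha
(-13, 2) — d² to each: Juno:481, Sigma:181, Gemma:625, Indus:90, Alpha:481, Nova:65 → nearest is Nova
(2, 1) — d² to each: Juno:197, Sigma:117, Gemma:101, Indus:52, Alpha:89, Nova:245 → nearest is Indus
(8, -3) — d² to each: Juno:125, Sigma:169, Gemma:41, Indus:208, Alpha:17, Nova:409 → nearest is Alpha
(-11, -15) — d² to each: Juno:200, Sigma:98, Gemma:818, Indus:449, Alpha:388, Nova:82 → nearest is Nova
(3, -9) — d² to each: Juno:16, Sigma:50, Gemma:202, Indus:245, Alpha:20, Nova:234 → nearest is Juno
1 of the 6 points has Juno as nearest.

1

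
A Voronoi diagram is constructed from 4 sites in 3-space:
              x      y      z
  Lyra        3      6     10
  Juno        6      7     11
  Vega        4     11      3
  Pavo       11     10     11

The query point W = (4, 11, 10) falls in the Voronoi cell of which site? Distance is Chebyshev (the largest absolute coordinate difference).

Juno

d(W, Lyra) = max(1, 5, 0) = 5
d(W, Juno) = max(2, 4, 1) = 4
d(W, Vega) = max(0, 0, 7) = 7
d(W, Pavo) = max(7, 1, 1) = 7
Juno is nearest.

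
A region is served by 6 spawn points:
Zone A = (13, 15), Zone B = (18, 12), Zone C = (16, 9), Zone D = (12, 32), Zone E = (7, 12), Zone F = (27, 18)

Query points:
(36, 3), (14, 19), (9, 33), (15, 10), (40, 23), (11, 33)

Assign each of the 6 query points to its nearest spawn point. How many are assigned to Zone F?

2

(36, 3) — d² to each: Zone A:673, Zone B:405, Zone C:436, Zone D:1417, Zone E:922, Zone F:306 → nearest is Zone F
(14, 19) — d² to each: Zone A:17, Zone B:65, Zone C:104, Zone D:173, Zone E:98, Zone F:170 → nearest is Zone A
(9, 33) — d² to each: Zone A:340, Zone B:522, Zone C:625, Zone D:10, Zone E:445, Zone F:549 → nearest is Zone D
(15, 10) — d² to each: Zone A:29, Zone B:13, Zone C:2, Zone D:493, Zone E:68, Zone F:208 → nearest is Zone C
(40, 23) — d² to each: Zone A:793, Zone B:605, Zone C:772, Zone D:865, Zone E:1210, Zone F:194 → nearest is Zone F
(11, 33) — d² to each: Zone A:328, Zone B:490, Zone C:601, Zone D:2, Zone E:457, Zone F:481 → nearest is Zone D
2 of the 6 points have Zone F as nearest.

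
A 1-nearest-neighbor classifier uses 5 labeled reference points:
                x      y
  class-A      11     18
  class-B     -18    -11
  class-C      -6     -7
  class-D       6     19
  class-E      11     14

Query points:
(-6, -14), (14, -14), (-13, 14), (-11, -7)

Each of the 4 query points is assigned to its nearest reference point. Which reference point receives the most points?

class-C

(-6, -14) — d² to each: class-A:1313, class-B:153, class-C:49, class-D:1233, class-E:1073 → nearest is class-C
(14, -14) — d² to each: class-A:1033, class-B:1033, class-C:449, class-D:1153, class-E:793 → nearest is class-C
(-13, 14) — d² to each: class-A:592, class-B:650, class-C:490, class-D:386, class-E:576 → nearest is class-D
(-11, -7) — d² to each: class-A:1109, class-B:65, class-C:25, class-D:965, class-E:925 → nearest is class-C
Tally — class-C:3, class-D:1. class-C captures the most (3).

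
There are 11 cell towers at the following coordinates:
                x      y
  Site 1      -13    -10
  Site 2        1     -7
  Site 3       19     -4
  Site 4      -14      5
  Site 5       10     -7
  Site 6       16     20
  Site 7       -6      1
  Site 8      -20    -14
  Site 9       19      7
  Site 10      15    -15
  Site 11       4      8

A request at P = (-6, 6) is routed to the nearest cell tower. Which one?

Site 7

Compare squared distances (the ordering matches that of the actual distances):
d²(P, Site 1) = (-6−(-13))² + (6−(-10))² = 49 + 256 = 305
d²(P, Site 2) = (-6−1)² + (6−(-7))² = 49 + 169 = 218
d²(P, Site 3) = (-6−19)² + (6−(-4))² = 625 + 100 = 725
d²(P, Site 4) = (-6−(-14))² + (6−5)² = 64 + 1 = 65
d²(P, Site 5) = (-6−10)² + (6−(-7))² = 256 + 169 = 425
d²(P, Site 6) = (-6−16)² + (6−20)² = 484 + 196 = 680
d²(P, Site 7) = (-6−(-6))² + (6−1)² = 0 + 25 = 25
d²(P, Site 8) = (-6−(-20))² + (6−(-14))² = 196 + 400 = 596
d²(P, Site 9) = (-6−19)² + (6−7)² = 625 + 1 = 626
d²(P, Site 10) = (-6−15)² + (6−(-15))² = 441 + 441 = 882
d²(P, Site 11) = (-6−4)² + (6−8)² = 100 + 4 = 104
The smallest is to Site 7, so P lies in the Voronoi region of Site 7.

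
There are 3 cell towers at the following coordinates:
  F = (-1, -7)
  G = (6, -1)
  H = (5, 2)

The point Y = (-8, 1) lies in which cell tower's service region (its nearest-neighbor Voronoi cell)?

Squared Euclidean distances:
|YF|² = 49 + 64 = 113
|YG|² = 196 + 4 = 200
|YH|² = 169 + 1 = 170
F is nearest.

F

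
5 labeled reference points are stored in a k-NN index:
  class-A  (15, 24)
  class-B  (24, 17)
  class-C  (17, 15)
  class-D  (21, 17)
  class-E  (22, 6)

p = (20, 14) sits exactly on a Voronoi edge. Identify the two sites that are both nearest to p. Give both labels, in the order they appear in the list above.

class-C and class-D

Squared distances from p to each site:
d²(p, class-A) = (20−15)² + (14−24)² = 25 + 100 = 125
d²(p, class-B) = (20−24)² + (14−17)² = 16 + 9 = 25
d²(p, class-C) = (20−17)² + (14−15)² = 9 + 1 = 10
d²(p, class-D) = (20−21)² + (14−17)² = 1 + 9 = 10
d²(p, class-E) = (20−22)² + (14−6)² = 4 + 64 = 68
p is equidistant from class-C and class-D (both at squared distance 10), and every other site is strictly farther — so p lies on the class-C–class-D Voronoi edge.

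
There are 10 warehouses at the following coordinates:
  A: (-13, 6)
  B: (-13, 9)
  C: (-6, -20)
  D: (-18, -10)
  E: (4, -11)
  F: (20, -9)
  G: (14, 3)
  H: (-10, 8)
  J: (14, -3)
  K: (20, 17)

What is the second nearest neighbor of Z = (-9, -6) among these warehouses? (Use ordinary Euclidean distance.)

A

Compare squared distances (the ordering matches that of the actual distances):
|ZA|² = (-9−(-13))² + (-6−6)² = 16 + 144 = 160
|ZB|² = (-9−(-13))² + (-6−9)² = 16 + 225 = 241
|ZC|² = (-9−(-6))² + (-6−(-20))² = 9 + 196 = 205
|ZD|² = (-9−(-18))² + (-6−(-10))² = 81 + 16 = 97
|ZE|² = (-9−4)² + (-6−(-11))² = 169 + 25 = 194
|ZF|² = (-9−20)² + (-6−(-9))² = 841 + 9 = 850
|ZG|² = (-9−14)² + (-6−3)² = 529 + 81 = 610
|ZH|² = (-9−(-10))² + (-6−8)² = 1 + 196 = 197
|ZJ|² = (-9−14)² + (-6−(-3))² = 529 + 9 = 538
|ZK|² = (-9−20)² + (-6−17)² = 841 + 529 = 1370
Sorted ascending: D, A, E, … — the second-nearest is A.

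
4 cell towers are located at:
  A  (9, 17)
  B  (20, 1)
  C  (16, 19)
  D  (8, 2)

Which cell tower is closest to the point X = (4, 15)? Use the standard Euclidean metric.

Compare squared distances (the ordering matches that of the actual distances):
|XA|² = (4−9)² + (15−17)² = 25 + 4 = 29
|XB|² = (4−20)² + (15−1)² = 256 + 196 = 452
|XC|² = (4−16)² + (15−19)² = 144 + 16 = 160
|XD|² = (4−8)² + (15−2)² = 16 + 169 = 185
A is nearest.

A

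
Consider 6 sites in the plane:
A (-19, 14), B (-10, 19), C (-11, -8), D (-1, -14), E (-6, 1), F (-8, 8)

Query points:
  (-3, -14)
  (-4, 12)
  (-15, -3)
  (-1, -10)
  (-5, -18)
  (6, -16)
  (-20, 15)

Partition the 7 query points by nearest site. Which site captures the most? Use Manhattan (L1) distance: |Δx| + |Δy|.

D

(-3, -14) — d to each: A:44, B:40, C:14, D:2, E:18, F:27 → nearest is D
(-4, 12) — d to each: A:17, B:13, C:27, D:29, E:13, F:8 → nearest is F
(-15, -3) — d to each: A:21, B:27, C:9, D:25, E:13, F:18 → nearest is C
(-1, -10) — d to each: A:42, B:38, C:12, D:4, E:16, F:25 → nearest is D
(-5, -18) — d to each: A:46, B:42, C:16, D:8, E:20, F:29 → nearest is D
(6, -16) — d to each: A:55, B:51, C:25, D:9, E:29, F:38 → nearest is D
(-20, 15) — d to each: A:2, B:14, C:32, D:48, E:28, F:19 → nearest is A
Tally — A:1, C:1, D:4, F:1. D captures the most (4).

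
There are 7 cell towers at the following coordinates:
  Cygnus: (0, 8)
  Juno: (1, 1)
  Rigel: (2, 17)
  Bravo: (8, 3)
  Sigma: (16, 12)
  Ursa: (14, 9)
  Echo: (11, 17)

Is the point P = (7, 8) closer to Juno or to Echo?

Compare squared distances:
d²(P, Juno) = (7−1)² + (8−1)² = 36 + 49 = 85
d²(P, Echo) = (7−11)² + (8−17)² = 16 + 81 = 97
85 < 97, so Juno is closer.

Juno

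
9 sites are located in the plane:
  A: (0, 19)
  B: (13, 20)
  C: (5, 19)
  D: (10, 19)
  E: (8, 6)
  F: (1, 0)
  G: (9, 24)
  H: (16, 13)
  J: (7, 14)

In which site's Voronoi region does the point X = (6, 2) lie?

Squared Euclidean distances:
|XA|² = (6−0)² + (2−19)² = 36 + 289 = 325
|XB|² = (6−13)² + (2−20)² = 49 + 324 = 373
|XC|² = (6−5)² + (2−19)² = 1 + 289 = 290
|XD|² = (6−10)² + (2−19)² = 16 + 289 = 305
|XE|² = (6−8)² + (2−6)² = 4 + 16 = 20
|XF|² = (6−1)² + (2−0)² = 25 + 4 = 29
|XG|² = (6−9)² + (2−24)² = 9 + 484 = 493
|XH|² = (6−16)² + (2−13)² = 100 + 121 = 221
|XJ|² = (6−7)² + (2−14)² = 1 + 144 = 145
Minimum is at E.

E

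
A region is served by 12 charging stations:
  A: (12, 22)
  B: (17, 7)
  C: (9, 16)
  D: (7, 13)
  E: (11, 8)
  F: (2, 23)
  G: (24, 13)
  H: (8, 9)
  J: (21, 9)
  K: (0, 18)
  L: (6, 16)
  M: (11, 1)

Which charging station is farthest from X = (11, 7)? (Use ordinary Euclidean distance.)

F

Compare squared distances (the ordering matches that of the actual distances):
|XA|² = (11−12)² + (7−22)² = 1 + 225 = 226
|XB|² = (11−17)² + (7−7)² = 36 + 0 = 36
|XC|² = (11−9)² + (7−16)² = 4 + 81 = 85
|XD|² = (11−7)² + (7−13)² = 16 + 36 = 52
|XE|² = (11−11)² + (7−8)² = 0 + 1 = 1
|XF|² = (11−2)² + (7−23)² = 81 + 256 = 337
|XG|² = (11−24)² + (7−13)² = 169 + 36 = 205
|XH|² = (11−8)² + (7−9)² = 9 + 4 = 13
|XJ|² = (11−21)² + (7−9)² = 100 + 4 = 104
|XK|² = (11−0)² + (7−18)² = 121 + 121 = 242
|XL|² = (11−6)² + (7−16)² = 25 + 81 = 106
|XM|² = (11−11)² + (7−1)² = 0 + 36 = 36
The largest is to F.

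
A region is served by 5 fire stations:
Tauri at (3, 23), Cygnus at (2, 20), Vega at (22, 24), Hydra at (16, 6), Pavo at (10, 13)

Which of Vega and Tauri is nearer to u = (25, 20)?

Vega

Compare squared distances:
d²(u, Vega) = (25−22)² + (20−24)² = 9 + 16 = 25
d²(u, Tauri) = (25−3)² + (20−23)² = 484 + 9 = 493
25 < 493, so Vega is closer.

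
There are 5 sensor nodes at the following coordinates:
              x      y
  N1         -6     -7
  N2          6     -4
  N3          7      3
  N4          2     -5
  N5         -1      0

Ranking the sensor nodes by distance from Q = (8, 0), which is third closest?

Since √ is increasing, it suffices to compare squared distances:
|QN1|² = 196 + 49 = 245
|QN2|² = 4 + 16 = 20
|QN3|² = 1 + 9 = 10
|QN4|² = 36 + 25 = 61
|QN5|² = 81 + 0 = 81
Sorted ascending: N3, N2, N4, N5, … — the third-nearest is N4.

N4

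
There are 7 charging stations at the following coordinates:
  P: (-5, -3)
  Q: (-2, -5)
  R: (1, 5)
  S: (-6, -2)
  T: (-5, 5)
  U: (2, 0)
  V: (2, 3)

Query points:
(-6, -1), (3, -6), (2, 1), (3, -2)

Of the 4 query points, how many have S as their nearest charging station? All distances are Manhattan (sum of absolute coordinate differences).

1

(-6, -1) — d to each: P:3, Q:8, R:13, S:1, T:7, U:9, V:12 → nearest is S
(3, -6) — d to each: P:11, Q:6, R:13, S:13, T:19, U:7, V:10 → nearest is Q
(2, 1) — d to each: P:11, Q:10, R:5, S:11, T:11, U:1, V:2 → nearest is U
(3, -2) — d to each: P:9, Q:8, R:9, S:9, T:15, U:3, V:6 → nearest is U
1 of the 4 points has S as nearest.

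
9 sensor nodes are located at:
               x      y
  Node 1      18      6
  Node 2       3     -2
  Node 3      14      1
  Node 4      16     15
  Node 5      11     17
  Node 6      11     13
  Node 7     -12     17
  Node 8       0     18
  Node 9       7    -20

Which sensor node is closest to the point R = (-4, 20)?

Squared Euclidean distances:
d²(R, Node 1) = (-4−18)² + (20−6)² = 484 + 196 = 680
d²(R, Node 2) = (-4−3)² + (20−(-2))² = 49 + 484 = 533
d²(R, Node 3) = (-4−14)² + (20−1)² = 324 + 361 = 685
d²(R, Node 4) = (-4−16)² + (20−15)² = 400 + 25 = 425
d²(R, Node 5) = (-4−11)² + (20−17)² = 225 + 9 = 234
d²(R, Node 6) = (-4−11)² + (20−13)² = 225 + 49 = 274
d²(R, Node 7) = (-4−(-12))² + (20−17)² = 64 + 9 = 73
d²(R, Node 8) = (-4−0)² + (20−18)² = 16 + 4 = 20
d²(R, Node 9) = (-4−7)² + (20−(-20))² = 121 + 1600 = 1721
The smallest is to Node 8, so R lies in the Voronoi region of Node 8.

Node 8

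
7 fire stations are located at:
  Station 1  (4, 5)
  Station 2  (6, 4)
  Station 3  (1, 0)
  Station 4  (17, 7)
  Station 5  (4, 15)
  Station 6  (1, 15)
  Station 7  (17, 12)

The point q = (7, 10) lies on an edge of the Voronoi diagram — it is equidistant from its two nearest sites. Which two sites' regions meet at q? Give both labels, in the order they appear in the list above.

Station 1 and Station 5

Squared distances from q to each site:
d²(q, Station 1) = (7−4)² + (10−5)² = 9 + 25 = 34
d²(q, Station 2) = (7−6)² + (10−4)² = 1 + 36 = 37
d²(q, Station 3) = (7−1)² + (10−0)² = 36 + 100 = 136
d²(q, Station 4) = (7−17)² + (10−7)² = 100 + 9 = 109
d²(q, Station 5) = (7−4)² + (10−15)² = 9 + 25 = 34
d²(q, Station 6) = (7−1)² + (10−15)² = 36 + 25 = 61
d²(q, Station 7) = (7−17)² + (10−12)² = 100 + 4 = 104
q is equidistant from Station 1 and Station 5 (both at squared distance 34), and every other site is strictly farther — so q lies on the Station 1–Station 5 Voronoi edge.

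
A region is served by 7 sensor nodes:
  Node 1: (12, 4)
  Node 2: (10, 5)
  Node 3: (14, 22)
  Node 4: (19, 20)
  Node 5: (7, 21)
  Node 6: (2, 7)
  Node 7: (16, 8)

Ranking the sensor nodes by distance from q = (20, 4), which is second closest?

Compare squared distances (the ordering matches that of the actual distances):
d²(q, Node 1) = (20−12)² + (4−4)² = 64 + 0 = 64
d²(q, Node 2) = (20−10)² + (4−5)² = 100 + 1 = 101
d²(q, Node 3) = (20−14)² + (4−22)² = 36 + 324 = 360
d²(q, Node 4) = (20−19)² + (4−20)² = 1 + 256 = 257
d²(q, Node 5) = (20−7)² + (4−21)² = 169 + 289 = 458
d²(q, Node 6) = (20−2)² + (4−7)² = 324 + 9 = 333
d²(q, Node 7) = (20−16)² + (4−8)² = 16 + 16 = 32
Sorted ascending: Node 7, Node 1, Node 2, … — the second-nearest is Node 1.

Node 1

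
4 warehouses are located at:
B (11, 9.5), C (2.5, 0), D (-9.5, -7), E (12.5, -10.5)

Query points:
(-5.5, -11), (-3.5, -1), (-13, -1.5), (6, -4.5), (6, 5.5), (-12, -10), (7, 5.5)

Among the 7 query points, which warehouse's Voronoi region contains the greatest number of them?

D

(-5.5, -11) — d² to each: B:692.5, C:185, D:32, E:324.25 → nearest is D
(-3.5, -1) — d² to each: B:320.5, C:37, D:72, E:346.25 → nearest is C
(-13, -1.5) — d² to each: B:697, C:242.5, D:42.5, E:731.25 → nearest is D
(6, -4.5) — d² to each: B:221, C:32.5, D:246.5, E:78.25 → nearest is C
(6, 5.5) — d² to each: B:41, C:42.5, D:396.5, E:298.25 → nearest is B
(-12, -10) — d² to each: B:909.25, C:310.25, D:15.25, E:600.5 → nearest is D
(7, 5.5) — d² to each: B:32, C:50.5, D:428.5, E:286.25 → nearest is B
Tally — B:2, C:2, D:3. D captures the most (3).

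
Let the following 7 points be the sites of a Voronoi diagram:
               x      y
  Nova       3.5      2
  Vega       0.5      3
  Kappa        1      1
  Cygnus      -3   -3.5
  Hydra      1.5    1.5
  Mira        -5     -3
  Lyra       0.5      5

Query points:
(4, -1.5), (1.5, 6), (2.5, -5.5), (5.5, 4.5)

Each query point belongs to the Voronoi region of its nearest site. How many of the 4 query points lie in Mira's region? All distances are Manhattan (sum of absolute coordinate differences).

(4, -1.5) — d to each: Nova:4, Vega:8, Kappa:5.5, Cygnus:9, Hydra:5.5, Mira:10.5, Lyra:10 → nearest is Nova
(1.5, 6) — d to each: Nova:6, Vega:4, Kappa:5.5, Cygnus:14, Hydra:4.5, Mira:15.5, Lyra:2 → nearest is Lyra
(2.5, -5.5) — d to each: Nova:8.5, Vega:10.5, Kappa:8, Cygnus:7.5, Hydra:8, Mira:10, Lyra:12.5 → nearest is Cygnus
(5.5, 4.5) — d to each: Nova:4.5, Vega:6.5, Kappa:8, Cygnus:16.5, Hydra:7, Mira:18, Lyra:5.5 → nearest is Nova
0 of the 4 points have Mira as nearest.

0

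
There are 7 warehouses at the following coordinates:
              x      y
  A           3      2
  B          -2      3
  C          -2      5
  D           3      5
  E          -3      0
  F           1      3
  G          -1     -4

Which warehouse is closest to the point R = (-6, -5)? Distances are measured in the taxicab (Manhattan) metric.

G

d(R,A) = |-6−3| + |-5−2| = 9 + 7 = 16
d(R,B) = |-6−(-2)| + |-5−3| = 4 + 8 = 12
d(R,C) = |-6−(-2)| + |-5−5| = 4 + 10 = 14
d(R,D) = |-6−3| + |-5−5| = 9 + 10 = 19
d(R,E) = |-6−(-3)| + |-5−0| = 3 + 5 = 8
d(R,F) = |-6−1| + |-5−3| = 7 + 8 = 15
d(R,G) = |-6−(-1)| + |-5−(-4)| = 5 + 1 = 6
Minimum is at G.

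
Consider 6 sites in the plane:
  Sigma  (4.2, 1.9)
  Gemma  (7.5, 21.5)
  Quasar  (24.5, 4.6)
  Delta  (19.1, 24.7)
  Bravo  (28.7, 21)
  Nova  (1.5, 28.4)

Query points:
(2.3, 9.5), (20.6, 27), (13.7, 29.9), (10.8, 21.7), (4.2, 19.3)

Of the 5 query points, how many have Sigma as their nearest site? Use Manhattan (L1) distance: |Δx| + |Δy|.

(2.3, 9.5) — d to each: Sigma:9.5, Gemma:17.2, Quasar:27.1, Delta:32, Bravo:37.9, Nova:19.7 → nearest is Sigma
(20.6, 27) — d to each: Sigma:41.5, Gemma:18.6, Quasar:26.3, Delta:3.8, Bravo:14.1, Nova:20.5 → nearest is Delta
(13.7, 29.9) — d to each: Sigma:37.5, Gemma:14.6, Quasar:36.1, Delta:10.6, Bravo:23.9, Nova:13.7 → nearest is Delta
(10.8, 21.7) — d to each: Sigma:26.4, Gemma:3.5, Quasar:30.8, Delta:11.3, Bravo:18.6, Nova:16 → nearest is Gemma
(4.2, 19.3) — d to each: Sigma:17.4, Gemma:5.5, Quasar:35, Delta:20.3, Bravo:26.2, Nova:11.8 → nearest is Gemma
1 of the 5 points has Sigma as nearest.

1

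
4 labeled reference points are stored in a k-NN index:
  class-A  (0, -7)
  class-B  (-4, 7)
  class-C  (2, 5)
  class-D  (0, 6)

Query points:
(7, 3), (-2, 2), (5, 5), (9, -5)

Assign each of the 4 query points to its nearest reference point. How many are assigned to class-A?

1

(7, 3) — d² to each: class-A:149, class-B:137, class-C:29, class-D:58 → nearest is class-C
(-2, 2) — d² to each: class-A:85, class-B:29, class-C:25, class-D:20 → nearest is class-D
(5, 5) — d² to each: class-A:169, class-B:85, class-C:9, class-D:26 → nearest is class-C
(9, -5) — d² to each: class-A:85, class-B:313, class-C:149, class-D:202 → nearest is class-A
1 of the 4 points has class-A as nearest.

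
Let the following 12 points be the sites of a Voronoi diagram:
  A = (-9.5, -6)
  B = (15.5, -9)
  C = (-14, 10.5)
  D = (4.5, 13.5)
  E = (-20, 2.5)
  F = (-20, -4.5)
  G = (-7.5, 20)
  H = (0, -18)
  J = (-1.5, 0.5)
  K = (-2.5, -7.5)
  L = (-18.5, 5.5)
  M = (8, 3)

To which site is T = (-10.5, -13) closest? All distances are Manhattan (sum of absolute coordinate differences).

A

d(T,A) = 1 + 7 = 8
d(T,B) = 26 + 4 = 30
d(T,C) = 3.5 + 23.5 = 27
d(T,D) = 15 + 26.5 = 41.5
d(T,E) = 9.5 + 15.5 = 25
d(T,F) = 9.5 + 8.5 = 18
d(T,G) = 3 + 33 = 36
d(T,H) = 10.5 + 5 = 15.5
d(T,J) = 9 + 13.5 = 22.5
d(T,K) = 8 + 5.5 = 13.5
d(T,L) = 8 + 18.5 = 26.5
d(T,M) = 18.5 + 16 = 34.5
A is nearest.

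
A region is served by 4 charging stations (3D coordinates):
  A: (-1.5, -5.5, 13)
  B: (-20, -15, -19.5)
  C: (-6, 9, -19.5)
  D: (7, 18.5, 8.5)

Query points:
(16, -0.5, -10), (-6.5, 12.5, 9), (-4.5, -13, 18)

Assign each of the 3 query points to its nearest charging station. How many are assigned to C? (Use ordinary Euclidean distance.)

(16, -0.5, -10) — d² to each: A:860.25, B:1596.5, C:664.5, D:784.25 → nearest is C
(-6.5, 12.5, 9) — d² to each: A:365, B:1750.75, C:824.75, D:218.5 → nearest is D
(-4.5, -13, 18) — d² to each: A:90.25, B:1650.5, C:1892.5, D:1214.75 → nearest is A
1 of the 3 points has C as nearest.

1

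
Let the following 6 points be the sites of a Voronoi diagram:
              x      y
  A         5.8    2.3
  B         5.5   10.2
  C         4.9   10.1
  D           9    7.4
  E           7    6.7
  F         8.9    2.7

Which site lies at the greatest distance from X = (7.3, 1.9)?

C

Squared Euclidean distances:
|XA|² = 2.25 + 0.16 = 2.41
|XB|² = 3.24 + 68.89 = 72.13
|XC|² = 5.76 + 67.24 = 73
|XD|² = 2.89 + 30.25 = 33.14
|XE|² = 0.09 + 23.04 = 23.13
|XF|² = 2.56 + 0.64 = 3.2
The largest is to C.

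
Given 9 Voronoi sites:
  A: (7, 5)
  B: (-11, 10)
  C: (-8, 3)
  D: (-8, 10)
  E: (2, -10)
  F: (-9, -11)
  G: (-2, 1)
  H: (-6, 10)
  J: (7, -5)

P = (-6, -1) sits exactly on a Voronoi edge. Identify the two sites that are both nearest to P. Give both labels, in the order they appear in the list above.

C and G

Squared distances from P to each site:
|PA|² = 169 + 36 = 205
|PB|² = 25 + 121 = 146
|PC|² = 4 + 16 = 20
|PD|² = 4 + 121 = 125
|PE|² = 64 + 81 = 145
|PF|² = 9 + 100 = 109
|PG|² = 16 + 4 = 20
|PH|² = 0 + 121 = 121
|PJ|² = 169 + 16 = 185
P is equidistant from C and G (both at squared distance 20), and every other site is strictly farther — so P lies on the C–G Voronoi edge.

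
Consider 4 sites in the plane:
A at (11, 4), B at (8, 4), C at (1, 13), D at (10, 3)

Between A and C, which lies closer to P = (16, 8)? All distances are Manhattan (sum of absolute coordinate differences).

d(P,A) = |16−11| + |8−4| = 5 + 4 = 9
d(P,C) = |16−1| + |8−13| = 15 + 5 = 20
9 < 20, so A is closer.

A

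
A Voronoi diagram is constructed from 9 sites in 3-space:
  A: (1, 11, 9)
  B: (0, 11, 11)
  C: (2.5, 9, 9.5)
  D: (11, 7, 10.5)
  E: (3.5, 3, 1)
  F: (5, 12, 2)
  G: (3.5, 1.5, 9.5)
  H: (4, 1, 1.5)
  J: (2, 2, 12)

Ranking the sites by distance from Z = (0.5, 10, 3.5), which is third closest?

Compare squared distances (the ordering matches that of the actual distances):
|ZA|² = 0.25 + 1 + 30.25 = 31.5
|ZB|² = 0.25 + 1 + 56.25 = 57.5
|ZC|² = 4 + 1 + 36 = 41
|ZD|² = 110.25 + 9 + 49 = 168.25
|ZE|² = 9 + 49 + 6.25 = 64.25
|ZF|² = 20.25 + 4 + 2.25 = 26.5
|ZG|² = 9 + 72.25 + 36 = 117.25
|ZH|² = 12.25 + 81 + 4 = 97.25
|ZJ|² = 2.25 + 64 + 72.25 = 138.5
Sorted ascending: F, A, C, B, … — the third-nearest is C.

C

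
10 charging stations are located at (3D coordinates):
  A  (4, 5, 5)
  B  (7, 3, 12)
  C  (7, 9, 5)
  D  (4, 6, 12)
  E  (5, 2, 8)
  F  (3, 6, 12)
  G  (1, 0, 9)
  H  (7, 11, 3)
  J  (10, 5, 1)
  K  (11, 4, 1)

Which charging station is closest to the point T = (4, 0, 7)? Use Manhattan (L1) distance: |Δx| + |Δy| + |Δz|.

d(T,A) = 0 + 5 + 2 = 7
d(T,B) = 3 + 3 + 5 = 11
d(T,C) = 3 + 9 + 2 = 14
d(T,D) = 0 + 6 + 5 = 11
d(T,E) = 1 + 2 + 1 = 4
d(T,F) = 1 + 6 + 5 = 12
d(T,G) = 3 + 0 + 2 = 5
d(T,H) = 3 + 11 + 4 = 18
d(T,J) = 6 + 5 + 6 = 17
d(T,K) = 7 + 4 + 6 = 17
Minimum is at E.

E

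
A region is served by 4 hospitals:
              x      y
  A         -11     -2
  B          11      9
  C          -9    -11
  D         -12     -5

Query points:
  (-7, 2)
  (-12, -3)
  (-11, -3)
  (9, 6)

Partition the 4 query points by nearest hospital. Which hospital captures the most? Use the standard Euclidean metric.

(-7, 2) — d² to each: A:32, B:373, C:173, D:74 → nearest is A
(-12, -3) — d² to each: A:2, B:673, C:73, D:4 → nearest is A
(-11, -3) — d² to each: A:1, B:628, C:68, D:5 → nearest is A
(9, 6) — d² to each: A:464, B:13, C:613, D:562 → nearest is B
Tally — A:3, B:1. A captures the most (3).

A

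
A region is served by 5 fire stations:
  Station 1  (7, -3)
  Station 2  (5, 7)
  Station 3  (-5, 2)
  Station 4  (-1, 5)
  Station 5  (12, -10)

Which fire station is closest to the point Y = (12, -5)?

Station 5

Since √ is increasing, it suffices to compare squared distances:
d²(Y, Station 1) = (12−7)² + (-5−(-3))² = 25 + 4 = 29
d²(Y, Station 2) = (12−5)² + (-5−7)² = 49 + 144 = 193
d²(Y, Station 3) = (12−(-5))² + (-5−2)² = 289 + 49 = 338
d²(Y, Station 4) = (12−(-1))² + (-5−5)² = 169 + 100 = 269
d²(Y, Station 5) = (12−12)² + (-5−(-10))² = 0 + 25 = 25
The smallest is to Station 5, so Y lies in the Voronoi region of Station 5.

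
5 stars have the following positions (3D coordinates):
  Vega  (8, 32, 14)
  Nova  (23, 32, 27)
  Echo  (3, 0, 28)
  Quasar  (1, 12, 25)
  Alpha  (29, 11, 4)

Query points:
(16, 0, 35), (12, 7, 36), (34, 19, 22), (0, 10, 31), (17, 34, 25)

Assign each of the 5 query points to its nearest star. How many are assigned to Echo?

(16, 0, 35) — d² to each: Vega:1529, Nova:1137, Echo:218, Quasar:469, Alpha:1251 → nearest is Echo
(12, 7, 36) — d² to each: Vega:1125, Nova:827, Echo:194, Quasar:267, Alpha:1329 → nearest is Echo
(34, 19, 22) — d² to each: Vega:909, Nova:315, Echo:1358, Quasar:1147, Alpha:413 → nearest is Nova
(0, 10, 31) — d² to each: Vega:837, Nova:1029, Echo:118, Quasar:41, Alpha:1571 → nearest is Quasar
(17, 34, 25) — d² to each: Vega:206, Nova:44, Echo:1361, Quasar:740, Alpha:1114 → nearest is Nova
2 of the 5 points have Echo as nearest.

2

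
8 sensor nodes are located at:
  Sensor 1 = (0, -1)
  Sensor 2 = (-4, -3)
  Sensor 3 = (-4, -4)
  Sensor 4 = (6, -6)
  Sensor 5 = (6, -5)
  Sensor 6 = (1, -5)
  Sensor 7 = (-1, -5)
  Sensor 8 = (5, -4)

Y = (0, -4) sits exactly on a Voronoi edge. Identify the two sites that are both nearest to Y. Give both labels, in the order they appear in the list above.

Squared distances from Y to each site:
d²(Y, Sensor 1) = (0−0)² + (-4−(-1))² = 0 + 9 = 9
d²(Y, Sensor 2) = (0−(-4))² + (-4−(-3))² = 16 + 1 = 17
d²(Y, Sensor 3) = (0−(-4))² + (-4−(-4))² = 16 + 0 = 16
d²(Y, Sensor 4) = (0−6)² + (-4−(-6))² = 36 + 4 = 40
d²(Y, Sensor 5) = (0−6)² + (-4−(-5))² = 36 + 1 = 37
d²(Y, Sensor 6) = (0−1)² + (-4−(-5))² = 1 + 1 = 2
d²(Y, Sensor 7) = (0−(-1))² + (-4−(-5))² = 1 + 1 = 2
d²(Y, Sensor 8) = (0−5)² + (-4−(-4))² = 25 + 0 = 25
Y is equidistant from Sensor 6 and Sensor 7 (both at squared distance 2), and every other site is strictly farther — so Y lies on the Sensor 6–Sensor 7 Voronoi edge.

Sensor 6 and Sensor 7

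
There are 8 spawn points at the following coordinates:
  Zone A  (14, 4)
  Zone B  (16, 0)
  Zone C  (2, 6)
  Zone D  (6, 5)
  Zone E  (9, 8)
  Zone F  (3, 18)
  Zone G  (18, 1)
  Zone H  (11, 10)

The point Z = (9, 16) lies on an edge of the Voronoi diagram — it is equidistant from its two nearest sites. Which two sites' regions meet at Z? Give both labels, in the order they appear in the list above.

Zone F and Zone H

Squared distances from Z to each site:
d²(Z, Zone A) = 25 + 144 = 169
d²(Z, Zone B) = 49 + 256 = 305
d²(Z, Zone C) = 49 + 100 = 149
d²(Z, Zone D) = 9 + 121 = 130
d²(Z, Zone E) = 0 + 64 = 64
d²(Z, Zone F) = 36 + 4 = 40
d²(Z, Zone G) = 81 + 225 = 306
d²(Z, Zone H) = 4 + 36 = 40
Z is equidistant from Zone F and Zone H (both at squared distance 40), and every other site is strictly farther — so Z lies on the Zone F–Zone H Voronoi edge.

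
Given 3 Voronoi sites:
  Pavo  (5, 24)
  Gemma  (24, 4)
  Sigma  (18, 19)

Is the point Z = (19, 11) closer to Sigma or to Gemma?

Compare squared distances:
d²(Z, Sigma) = (19−18)² + (11−19)² = 1 + 64 = 65
d²(Z, Gemma) = (19−24)² + (11−4)² = 25 + 49 = 74
65 < 74, so Sigma is closer.

Sigma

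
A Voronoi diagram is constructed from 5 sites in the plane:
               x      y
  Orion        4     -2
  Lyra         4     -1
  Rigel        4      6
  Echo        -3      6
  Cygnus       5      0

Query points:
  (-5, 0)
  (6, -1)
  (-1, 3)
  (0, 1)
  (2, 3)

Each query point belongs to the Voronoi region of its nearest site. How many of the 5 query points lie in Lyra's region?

(-5, 0) — d² to each: Orion:85, Lyra:82, Rigel:117, Echo:40, Cygnus:100 → nearest is Echo
(6, -1) — d² to each: Orion:5, Lyra:4, Rigel:53, Echo:130, Cygnus:2 → nearest is Cygnus
(-1, 3) — d² to each: Orion:50, Lyra:41, Rigel:34, Echo:13, Cygnus:45 → nearest is Echo
(0, 1) — d² to each: Orion:25, Lyra:20, Rigel:41, Echo:34, Cygnus:26 → nearest is Lyra
(2, 3) — d² to each: Orion:29, Lyra:20, Rigel:13, Echo:34, Cygnus:18 → nearest is Rigel
1 of the 5 points has Lyra as nearest.

1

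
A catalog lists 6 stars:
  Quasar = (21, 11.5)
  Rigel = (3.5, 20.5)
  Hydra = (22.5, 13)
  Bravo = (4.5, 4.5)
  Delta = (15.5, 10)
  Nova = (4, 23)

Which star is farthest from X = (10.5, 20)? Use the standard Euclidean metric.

Squared Euclidean distances:
d²(X, Quasar) = (10.5−21)² + (20−11.5)² = 110.25 + 72.25 = 182.5
d²(X, Rigel) = (10.5−3.5)² + (20−20.5)² = 49 + 0.25 = 49.25
d²(X, Hydra) = (10.5−22.5)² + (20−13)² = 144 + 49 = 193
d²(X, Bravo) = (10.5−4.5)² + (20−4.5)² = 36 + 240.25 = 276.25
d²(X, Delta) = (10.5−15.5)² + (20−10)² = 25 + 100 = 125
d²(X, Nova) = (10.5−4)² + (20−23)² = 42.25 + 9 = 51.25
The largest is to Bravo.

Bravo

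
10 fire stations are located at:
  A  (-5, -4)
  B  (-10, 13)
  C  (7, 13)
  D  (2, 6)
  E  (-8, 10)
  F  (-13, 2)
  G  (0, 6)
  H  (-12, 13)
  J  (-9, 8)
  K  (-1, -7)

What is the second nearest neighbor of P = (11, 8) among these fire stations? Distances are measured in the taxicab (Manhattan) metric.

d(P,A) = |11−(-5)| + |8−(-4)| = 16 + 12 = 28
d(P,B) = |11−(-10)| + |8−13| = 21 + 5 = 26
d(P,C) = |11−7| + |8−13| = 4 + 5 = 9
d(P,D) = |11−2| + |8−6| = 9 + 2 = 11
d(P,E) = |11−(-8)| + |8−10| = 19 + 2 = 21
d(P,F) = |11−(-13)| + |8−2| = 24 + 6 = 30
d(P,G) = |11−0| + |8−6| = 11 + 2 = 13
d(P,H) = |11−(-12)| + |8−13| = 23 + 5 = 28
d(P,J) = |11−(-9)| + |8−8| = 20 + 0 = 20
d(P,K) = |11−(-1)| + |8−(-7)| = 12 + 15 = 27
Sorted ascending: C, D, G, … — the second-nearest is D.

D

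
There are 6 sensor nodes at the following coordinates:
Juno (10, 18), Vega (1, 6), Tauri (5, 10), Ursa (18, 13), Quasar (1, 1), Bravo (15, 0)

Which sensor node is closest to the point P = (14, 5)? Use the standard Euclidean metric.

Bravo

Compare squared distances (the ordering matches that of the actual distances):
d²(P, Juno) = 16 + 169 = 185
d²(P, Vega) = 169 + 1 = 170
d²(P, Tauri) = 81 + 25 = 106
d²(P, Ursa) = 16 + 64 = 80
d²(P, Quasar) = 169 + 16 = 185
d²(P, Bravo) = 1 + 25 = 26
The smallest is to Bravo, so P lies in the Voronoi region of Bravo.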